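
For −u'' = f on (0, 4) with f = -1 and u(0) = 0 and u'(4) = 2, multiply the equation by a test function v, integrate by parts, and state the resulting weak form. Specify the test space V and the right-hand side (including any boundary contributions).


V = {v ∈ H^1(0, 4) : v(0) = 0} (test functions vanish at x = 0 where u is specified); weak form: ∫_0^4 u'v' dx = ∫_0^4 (-1) v dx + 2·v(4) for all v ∈ V.

Multiply both sides by a test function v and integrate from 0 to 4:
  ∫_0^4 −u''(x) v(x) dx = ∫_0^4 f(x) v(x) dx.
Integrate the LHS by parts once:
  ∫_0^4 −u'' v dx = −[u'(x) v(x)]_0^4 + ∫_0^4 u'(x) v'(x) dx.
Thus ∫_0^4 u'(x) v'(x) dx = ∫_0^4 f(x) v(x) dx + [u'(x) v(x)]_0^4.
Choose V so that boundary terms are either known or forced to vanish.
Mixed BC: u(0) = 0 (Dirichlet) and u'(4) = 2 (Neumann). Define V = {v ∈ H^1(0, 4) : v(0) = 0}. Then [u' v]_0^4 = u'(4)·v(4) − u'(0)·0 = 2·v(4).
Weak formulation: find u (satisfying any essential BC) such that ∫_0^4 u'(x) v'(x) dx = ∫_0^4 f v dx + 2·v(4) for all v ∈ V (Dirichlet at 0 absorbed into V; Neumann datum at x = 4 contributes the boundary term).
Substituting f(x) = -1, the right-hand side is ∫_0^4 (-1) v dx + 2·v(4).


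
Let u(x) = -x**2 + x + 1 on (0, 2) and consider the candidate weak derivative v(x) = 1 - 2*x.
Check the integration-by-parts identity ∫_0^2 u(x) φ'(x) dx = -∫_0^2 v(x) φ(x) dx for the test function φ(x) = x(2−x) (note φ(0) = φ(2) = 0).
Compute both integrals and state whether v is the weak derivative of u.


LHS = 4/3, RHS = 4/3. Yes, v = u' weakly.

u(x) = -x**2 + x + 1, classical derivative u'(x) = 1 - 2*x.
φ(x) = x(2−x), so φ'(x) = 2 - 2*x.
Note φ(0) = φ(2) = 0, so the boundary term u·φ vanishes.
LHS = ∫_0^2 u(x) φ'(x) dx = ∫_0^2 (2*x^3 - 4*x^2 + 2) dx. Term by term:
  ∫_0^2 2*x^3 dx = 8;  ∫_0^2 -4*x^2 dx = -32/3;  ∫_0^2 2 dx = 4.
Sum: 8 − 32/3 + 4 = 4/3.
So LHS = 4/3.
∫_0^2 v(x) φ(x) dx = ∫_0^2 (2*x^3 - 5*x^2 + 2*x) dx. Term by term:
  ∫_0^2 2*x^3 dx = 8;  ∫_0^2 -5*x^2 dx = -40/3;  ∫_0^2 2*x dx = 4.
Sum: 8 − 40/3 + 4 = -4/3.
So RHS = -∫_0^2 v(x) φ(x) dx = 4/3.
LHS = RHS, so the identity holds for this test φ.
Moreover u is smooth here and v(x) = u'(x) = 1 - 2*x pointwise, so the identity holds for every test function. Hence v is the weak derivative of u.


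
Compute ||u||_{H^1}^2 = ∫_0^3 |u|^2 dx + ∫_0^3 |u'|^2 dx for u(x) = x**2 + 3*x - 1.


||u||_{H^1}^2 = 3261/10

The H^1 norm (squared) on an interval (0, L) is
  ||u||_{H^1}^2 = ∫_0^L u(x)^2 dx + ∫_0^L u'(x)^2 dx.
Compute u'(x) = 2*x + 3.
Then u(x)^2 = x**4 + 6*x**3 + 7*x**2 - 6*x + 1 and u'(x)^2 = 4*x**2 + 12*x + 9.
Integrate each monomial from 0 to 3 using ∫_0^3 c·x^n dx = c·3^(n+1)/(n+1):
  ∫_0^3 u(x)^2 dx = ∫_0^3 (x^4 + 6*x^3 + 7*x^2 - 6*x + 1) dx. Term by term:
    ∫_0^3 x^4 dx = 243/5;  ∫_0^3 6*x^3 dx = 243/2;  ∫_0^3 7*x^2 dx = 63;
    ∫_0^3 -6*x dx = -27;  ∫_0^3 1 dx = 3.
  Sum: 243/5 + 243/2 + 63 − 27 + 3 = 2091/10.
  ∫_0^3 u'(x)^2 dx = ∫_0^3 (4*x^2 + 12*x + 9) dx. Term by term:
    ∫_0^3 4*x^2 dx = 36;  ∫_0^3 12*x dx = 54;  ∫_0^3 9 dx = 27.
  Sum: 36 + 54 + 27 = 117.
Adding: ||u||_{H^1}^2 = 2091/10 + 117 = 3261/10.


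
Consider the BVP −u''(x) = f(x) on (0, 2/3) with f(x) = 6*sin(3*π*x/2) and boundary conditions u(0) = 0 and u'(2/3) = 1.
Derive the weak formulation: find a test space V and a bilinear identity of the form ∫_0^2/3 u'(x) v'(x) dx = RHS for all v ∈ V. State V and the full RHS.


V = {v ∈ H^1(0, 2/3) : v(0) = 0} (test functions vanish at x = 0 where u is specified); weak form: ∫_0^2/3 u'v' dx = ∫_0^2/3 (6*sin(3*π*x/2)) v dx + v(2/3) for all v ∈ V.

Multiply both sides by a test function v and integrate from 0 to 2/3:
  ∫_0^2/3 −u''(x) v(x) dx = ∫_0^2/3 f(x) v(x) dx.
Integrate the LHS by parts once:
  ∫_0^2/3 −u'' v dx = −[u'(x) v(x)]_0^2/3 + ∫_0^2/3 u'(x) v'(x) dx.
Thus ∫_0^2/3 u'(x) v'(x) dx = ∫_0^2/3 f(x) v(x) dx + [u'(x) v(x)]_0^2/3.
Choose V so that boundary terms are either known or forced to vanish.
Mixed BC: u(0) = 0 (Dirichlet) and u'(2/3) = 1 (Neumann). Define V = {v ∈ H^1(0, 2/3) : v(0) = 0}. Then [u' v]_0^2/3 = u'(2/3)·v(2/3) − u'(0)·0 = v(2/3).
Weak formulation: find u (satisfying any essential BC) such that ∫_0^2/3 u'(x) v'(x) dx = ∫_0^2/3 f v dx + v(2/3) for all v ∈ V (Dirichlet at 0 absorbed into V; Neumann datum at x = 2/3 contributes the boundary term).
Substituting f(x) = 6*sin(3*π*x/2), the right-hand side is ∫_0^2/3 (6*sin(3*π*x/2)) v dx + v(2/3).


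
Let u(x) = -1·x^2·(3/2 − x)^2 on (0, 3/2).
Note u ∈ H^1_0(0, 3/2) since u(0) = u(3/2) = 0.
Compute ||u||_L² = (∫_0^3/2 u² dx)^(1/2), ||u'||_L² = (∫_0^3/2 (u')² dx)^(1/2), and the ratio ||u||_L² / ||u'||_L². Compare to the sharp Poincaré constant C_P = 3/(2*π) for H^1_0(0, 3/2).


||u||_L² / ||u'||_L² = sqrt(3)/4 < C_P = 3/(2*π).

u(x) = -1·x^2·(3/2 − x)^2, so u'(x) = x*(-8*x^2 + 18*x - 9)/2.
u(x) = -1·x^2·(3/2 − x)^2 vanishes at x = 0 and x = 3/2, so u ∈ H^1_0(0, 3/2). Differentiate via the product rule and integrate the resulting polynomials term by term.
  ∫_0^3/2 u² dx = ∫_0^3/2 (x^8 - 6*x^7 + 27*x^6/2 - 27*x^5/2 + 81*x^4/16) dx. Term by term:
    ∫_0^3/2 x^8 dx = 2187/512;  ∫_0^3/2 -6*x^7 dx = -19683/1024;  ∫_0^3/2 27*x^6/2 dx = 59049/1792;
    ∫_0^3/2 -27*x^5/2 dx = -6561/256;  ∫_0^3/2 81*x^4/16 dx = 19683/2560.
  Sum: 2187/512 − 19683/1024 + 59049/1792 − 6561/256 + 19683/2560 = 2187/35840.
  ∫_0^3/2 (u')² dx = ∫_0^3/2 (16*x^6 - 72*x^5 + 117*x^4 - 81*x^3 + 81*x^2/4) dx. Term by term:
    ∫_0^3/2 16*x^6 dx = 2187/56;  ∫_0^3/2 -72*x^5 dx = -2187/16;  ∫_0^3/2 117*x^4 dx = 28431/160;
    ∫_0^3/2 -81*x^3 dx = -6561/64;  ∫_0^3/2 81*x^2/4 dx = 729/32.
  Sum: 2187/56 − 2187/16 + 28431/160 − 6561/64 + 729/32 = 729/2240.
∫_0^3/2 u² dx = 2187/35840, so ||u||_L² = 27*sqrt(105)/1120.
∫_0^3/2 (u')² dx = 729/2240, so ||u'||_L² = 27*sqrt(35)/280.
Ratio ||u||_L² / ||u'||_L² = sqrt(3)/4.
Sharp Poincaré constant on H^1_0(0, 3/2) is C_P = L/π = 3/(2*π), achieved by sin(2*π/3·x).
A polynomial bump cannot attain the sharp Poincaré constant (only the first sine eigenfunction does), so the ratio is strictly less than C_P, consistent with ||u||_L² ≤ C_P ||u'||_L².


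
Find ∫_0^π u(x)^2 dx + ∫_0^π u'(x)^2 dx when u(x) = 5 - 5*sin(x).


||u||_{H^1(0,π)}^2 = -100 + 50*π

u'(x) = -5*cos(x).
Expand u² and (u')² and integrate term by term on (0, π), using: for integers n ≥ 1, ∫_0^π sin²(nx) dx = ∫_0^π cos²(nx) dx = π/2; for n ≠ n', ∫_0^π sin(nx)sin(n'x) dx = ∫_0^π cos(nx)cos(n'x) dx = 0; and by product-to-sum, ∫_0^π sin(nx)cos(n'x) dx = ½∫_0^π [sin((n+n')x) + sin((n−n')x)] dx, which is 0 when n+n' is even and 2n/(n²−n'²) when n+n' is odd (it need not vanish on (0, π)). For the constant mode: ∫_0^π 1 dx = π, ∫_0^π cos(nx) dx = 0, ∫_0^π sin(nx) dx = (1−(−1)^n)/n.
  u² squared terms: (5)²·∫1 dx = 25·π = 25*π;  (-5)²·∫sin(x)² dx = 25·π/2 = 25*π/2.
  u² cross terms: 2·(5)·(-5)·∫1·sin(x) dx = -50·(2) = -100.
  So ∫_0^π u² dx = 25*π + 25*π/2 − 100 = -100 + 75*π/2.
  (u')² squared terms: (-5)²·∫cos(x)² dx = 25·π/2 = 25*π/2.
  So ∫_0^π (u')² dx = 25*π/2.
||u||_{H^1}^2 = (-100 + 75*π/2) + (25*π/2) = -100 + 50*π.


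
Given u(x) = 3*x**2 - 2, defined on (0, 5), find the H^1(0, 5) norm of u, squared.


||u||_{H^1}^2 = 6645

The H^1 norm (squared) on an interval (0, L) is
  ||u||_{H^1}^2 = ∫_0^L u(x)^2 dx + ∫_0^L u'(x)^2 dx.
Compute u'(x) = 6*x.
Then u(x)^2 = 9*x**4 - 12*x**2 + 4 and u'(x)^2 = 36*x**2.
Integrate each monomial from 0 to 5 using ∫_0^5 c·x^n dx = c·5^(n+1)/(n+1):
  ∫_0^5 u(x)^2 dx = ∫_0^5 (9*x^4 - 12*x^2 + 4) dx. Term by term:
    ∫_0^5 9*x^4 dx = 5625;  ∫_0^5 -12*x^2 dx = -500;  ∫_0^5 4 dx = 20.
  Sum: 5625 − 500 + 20 = 5145.
  ∫_0^5 u'(x)^2 dx = ∫_0^5 (36*x^2) dx. Term by term:
    ∫_0^5 36*x^2 dx = 1500.
Adding: ||u||_{H^1}^2 = 5145 + 1500 = 6645.


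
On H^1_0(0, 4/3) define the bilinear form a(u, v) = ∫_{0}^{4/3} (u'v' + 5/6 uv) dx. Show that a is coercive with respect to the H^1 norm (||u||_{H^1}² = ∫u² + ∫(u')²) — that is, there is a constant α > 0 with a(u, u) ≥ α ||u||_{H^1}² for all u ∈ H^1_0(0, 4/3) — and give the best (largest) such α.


α = (40 + 27*π^2)/(3*(16 + 9*π^2))

Coercivity of a(·,·) on H^1_0(0, 4/3) means a(u, u) ≥ α ||u||_{H^1}² for every u ∈ H^1_0.
The interval has length L = 4/3, and Poincaré/coercivity depend only on L. Here a(u, u) = ∫(u')² + (5/6)·∫u².
Here 0 < c = 5/6 < 1. The condition a(u,u) ≥ α||u||_{H^1}² reads (1−α)∫(u')² ≥ (α−c)∫u². Any admissible α is ≤ 1 (rapidly oscillating u have ∫u²/∫(u')² → 0), and α = 1 would force 0 ≥ (1−c)∫u², impossible since c < 1; so 1−α > 0. By the sharp Poincaré inequality on H^1_0 of an interval of length L, ∫(u')² ≥ (π/L)²∫u² with equality for the first sine mode sin(π(x−x₀)/L) (x₀ the left endpoint), so the inequality holds for all u iff (1−α)(π/L)² ≥ α − c, i.e. α ≤ ((π/L)² + c)/((π/L)² + 1) = (1 + c(L/π)²)/(1 + (L/π)²). With (π/L)² = 9*π^2/16 and c = 5/6, the largest admissible constant is α = ((π/L)² + c)/((π/L)² + 1).
Simplifying, α = (40 + 27*π^2)/(3*(16 + 9*π^2)).


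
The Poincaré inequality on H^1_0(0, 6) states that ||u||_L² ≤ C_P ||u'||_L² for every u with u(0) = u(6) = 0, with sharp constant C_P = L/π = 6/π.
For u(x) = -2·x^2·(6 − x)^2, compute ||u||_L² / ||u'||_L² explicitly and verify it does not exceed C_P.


||u||_L² / ||u'||_L² = sqrt(3) < C_P = 6/π.

u(x) = -2·x^2·(6 − x)^2, so u'(x) = 8*x*(-x^2 + 9*x - 18).
u(x) = -2·x^2·(6 − x)^2 vanishes at x = 0 and x = 6, so u ∈ H^1_0(0, 6). Differentiate via the product rule and integrate the resulting polynomials term by term.
  ∫_0^6 u² dx = ∫_0^6 (4*x^8 - 96*x^7 + 864*x^6 - 3456*x^5 + 5184*x^4) dx. Term by term:
    ∫_0^6 4*x^8 dx = 4478976;  ∫_0^6 -96*x^7 dx = -20155392;  ∫_0^6 864*x^6 dx = 241864704/7;
    ∫_0^6 -3456*x^5 dx = -26873856;  ∫_0^6 5184*x^4 dx = 40310784/5.
  Sum: 4478976 − 20155392 + 241864704/7 − 26873856 + 40310784/5 = 2239488/35.
  ∫_0^6 (u')² dx = ∫_0^6 (64*x^6 - 1152*x^5 + 7488*x^4 - 20736*x^3 + 20736*x^2) dx. Term by term:
    ∫_0^6 64*x^6 dx = 17915904/7;  ∫_0^6 -1152*x^5 dx = -8957952;  ∫_0^6 7488*x^4 dx = 58226688/5;
    ∫_0^6 -20736*x^3 dx = -6718464;  ∫_0^6 20736*x^2 dx = 1492992.
  Sum: 17915904/7 − 8957952 + 58226688/5 − 6718464 + 1492992 = 746496/35.
∫_0^6 u² dx = 2239488/35, so ||u||_L² = 864*sqrt(105)/35.
∫_0^6 (u')² dx = 746496/35, so ||u'||_L² = 864*sqrt(35)/35.
Ratio ||u||_L² / ||u'||_L² = sqrt(3).
Sharp Poincaré constant on H^1_0(0, 6) is C_P = L/π = 6/π, achieved by sin(π/6·x).
A polynomial bump cannot attain the sharp Poincaré constant (only the first sine eigenfunction does), so the ratio is strictly less than C_P, consistent with ||u||_L² ≤ C_P ||u'||_L².


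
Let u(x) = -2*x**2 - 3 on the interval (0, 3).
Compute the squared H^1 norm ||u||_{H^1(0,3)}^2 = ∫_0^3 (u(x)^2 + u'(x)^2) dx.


||u||_{H^1}^2 = 2367/5

The H^1 norm (squared) on an interval (0, L) is
  ||u||_{H^1}^2 = ∫_0^L u(x)^2 dx + ∫_0^L u'(x)^2 dx.
Compute u'(x) = -4*x.
Then u(x)^2 = 4*x**4 + 12*x**2 + 9 and u'(x)^2 = 16*x**2.
Integrate each monomial from 0 to 3 using ∫_0^3 c·x^n dx = c·3^(n+1)/(n+1):
  ∫_0^3 u(x)^2 dx = ∫_0^3 (4*x^4 + 12*x^2 + 9) dx. Term by term:
    ∫_0^3 4*x^4 dx = 972/5;  ∫_0^3 12*x^2 dx = 108;  ∫_0^3 9 dx = 27.
  Sum: 972/5 + 108 + 27 = 1647/5.
  ∫_0^3 u'(x)^2 dx = ∫_0^3 (16*x^2) dx. Term by term:
    ∫_0^3 16*x^2 dx = 144.
Adding: ||u||_{H^1}^2 = 1647/5 + 144 = 2367/5.


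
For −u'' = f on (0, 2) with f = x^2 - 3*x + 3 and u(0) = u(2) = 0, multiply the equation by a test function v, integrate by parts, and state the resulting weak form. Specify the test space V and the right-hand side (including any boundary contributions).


V = H^1_0(0, 2) (so v(0) = v(2) = 0); weak form: ∫_0^2 u'v' dx = ∫_0^2 (x^2 - 3*x + 3) v dx for all v ∈ V.

Multiply both sides by a test function v and integrate from 0 to 2:
  ∫_0^2 −u''(x) v(x) dx = ∫_0^2 f(x) v(x) dx.
Integrate the LHS by parts once:
  ∫_0^2 −u'' v dx = −[u'(x) v(x)]_0^2 + ∫_0^2 u'(x) v'(x) dx.
Thus ∫_0^2 u'(x) v'(x) dx = ∫_0^2 f(x) v(x) dx + [u'(x) v(x)]_0^2.
Choose V so that boundary terms are either known or forced to vanish.
u is Dirichlet: u(0) = u(2) = 0. Let V = H^1_0(0, 2); then v(0) = v(2) = 0, and [u' v]_0^2 = 0.
Weak formulation: find u (satisfying any essential BC) such that ∫_0^2 u'(x) v'(x) dx = ∫_0^2 f v dx for all v ∈ V.
Substituting f(x) = x^2 - 3*x + 3, the right-hand side is ∫_0^2 (x^2 - 3*x + 3) v dx.


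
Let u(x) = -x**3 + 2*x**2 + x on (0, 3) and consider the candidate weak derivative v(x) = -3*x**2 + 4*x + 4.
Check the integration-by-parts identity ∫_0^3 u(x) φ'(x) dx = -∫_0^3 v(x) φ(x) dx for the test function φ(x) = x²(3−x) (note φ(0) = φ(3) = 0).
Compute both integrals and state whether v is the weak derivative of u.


LHS = 351/20, RHS = -27/10. No, v is not the weak derivative of u.

u(x) = -x**3 + 2*x**2 + x, classical derivative u'(x) = -3*x**2 + 4*x + 1.
φ(x) = x²(3−x), so φ'(x) = 3*x*(2 - x).
Note φ(0) = φ(3) = 0, so the boundary term u·φ vanishes.
LHS = ∫_0^3 u(x) φ'(x) dx = ∫_0^3 (3*x^5 - 12*x^4 + 9*x^3 + 6*x^2) dx. Term by term:
  ∫_0^3 3*x^5 dx = 729/2;  ∫_0^3 -12*x^4 dx = -2916/5;  ∫_0^3 9*x^3 dx = 729/4;
  ∫_0^3 6*x^2 dx = 54.
Sum: 729/2 − 2916/5 + 729/4 + 54 = 351/20.
So LHS = 351/20.
∫_0^3 v(x) φ(x) dx = ∫_0^3 (3*x^5 - 13*x^4 + 8*x^3 + 12*x^2) dx. Term by term:
  ∫_0^3 3*x^5 dx = 729/2;  ∫_0^3 -13*x^4 dx = -3159/5;  ∫_0^3 8*x^3 dx = 162;
  ∫_0^3 12*x^2 dx = 108.
Sum: 729/2 − 3159/5 + 162 + 108 = 27/10.
So RHS = -∫_0^3 v(x) φ(x) dx = -27/10.
LHS − RHS = 81/4 ≠ 0, so the identity fails.
(For a valid weak derivative the identity must hold for EVERY test function, in particular this one. The failure shows v is NOT the weak derivative of u.)
Correct weak derivative would be u'(x) = -3*x**2 + 4*x + 1.


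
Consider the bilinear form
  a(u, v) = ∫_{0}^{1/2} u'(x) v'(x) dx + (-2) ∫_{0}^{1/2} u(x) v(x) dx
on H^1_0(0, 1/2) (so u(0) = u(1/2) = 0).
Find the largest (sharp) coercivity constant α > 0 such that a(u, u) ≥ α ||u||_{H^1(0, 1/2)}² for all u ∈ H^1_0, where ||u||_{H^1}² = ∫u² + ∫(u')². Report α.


α = 2*(-1 + 2*π^2)/(1 + 4*π^2)

Coercivity of a(·,·) on H^1_0(0, 1/2) means a(u, u) ≥ α ||u||_{H^1}² for every u ∈ H^1_0.
The interval has length L = 1/2, and Poincaré/coercivity depend only on L. Here a(u, u) = ∫(u')² + (-2)·∫u².
Here c = -2 < 0 with |c| < (π/L)² = 4*π^2, so coercivity still holds. The condition a(u,u) ≥ α||u||_{H^1}² reads (1−α)∫(u')² ≥ (α−c)∫u². Any admissible α is ≤ 1 (rapidly oscillating u have ∫u²/∫(u')² → 0), and α = 1 would force 0 ≥ (1−c)∫u², impossible since c < 1; so 1−α > 0. By the sharp Poincaré inequality on H^1_0 of an interval of length L, ∫(u')² ≥ (π/L)²∫u² with equality for the first sine mode sin(π(x−x₀)/L) (x₀ the left endpoint), so the inequality holds for all u iff (1−α)(π/L)² ≥ α − c, i.e. α ≤ ((π/L)² + c)/((π/L)² + 1) = (1 + c(L/π)²)/(1 + (L/π)²). (Direct route, valid since c ≤ 0: Poincaré gives c∫u² ≥ c(L/π)²∫(u')², so a(u,u) ≥ (1 + c(L/π)²)∫(u')², while ||u||_{H^1}² ≤ (1 + (L/π)²)∫(u')²; dividing yields the same α.) With (π/L)² = 4*π^2 and c = -2, the largest admissible constant is α = ((π/L)² + c)/((π/L)² + 1).
Simplifying, α = 2*(-1 + 2*π^2)/(1 + 4*π^2).


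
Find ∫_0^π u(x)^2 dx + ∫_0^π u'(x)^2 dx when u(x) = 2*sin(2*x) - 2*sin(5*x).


||u||_{H^1(0,π)}^2 = 62*π

u'(x) = 4*cos(2*x) - 10*cos(5*x).
Expand u² and (u')² and integrate term by term on (0, π), using: for integers n ≥ 1, ∫_0^π sin²(nx) dx = ∫_0^π cos²(nx) dx = π/2; for n ≠ n', ∫_0^π sin(nx)sin(n'x) dx = ∫_0^π cos(nx)cos(n'x) dx = 0; and by product-to-sum, ∫_0^π sin(nx)cos(n'x) dx = ½∫_0^π [sin((n+n')x) + sin((n−n')x)] dx, which is 0 when n+n' is even and 2n/(n²−n'²) when n+n' is odd (it need not vanish on (0, π)).
  u² squared terms: (-2)²·∫sin(5x)² dx = 4·π/2 = 2*π;  (2)²·∫sin(2x)² dx = 4·π/2 = 2*π.
  u² cross terms: 2·(-2)·(2)·∫sin(5x)·sin(2x) dx = -8·(0) = 0.
  So ∫_0^π u² dx = 2*π + 2*π + 0 = 4*π.
  (u')² squared terms: (-10)²·∫cos(5x)² dx = 100·π/2 = 50*π;  (4)²·∫cos(2x)² dx = 16·π/2 = 8*π.
  (u')² cross terms: 2·(-10)·(4)·∫cos(5x)·cos(2x) dx = -80·(0) = 0.
  So ∫_0^π (u')² dx = 50*π + 8*π + 0 = 58*π.
||u||_{H^1}^2 = (4*π) + (58*π) = 62*π.


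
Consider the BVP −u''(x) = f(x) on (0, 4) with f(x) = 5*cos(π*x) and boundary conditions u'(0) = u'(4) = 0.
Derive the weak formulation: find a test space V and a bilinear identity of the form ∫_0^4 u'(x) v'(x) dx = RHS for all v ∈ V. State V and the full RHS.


V = H^1(0, 4) (no boundary constraint on v; u is determined up to an additive constant); weak form: ∫_0^4 u'v' dx = ∫_0^4 (5*cos(π*x)) v dx for all v ∈ V.

Multiply both sides by a test function v and integrate from 0 to 4:
  ∫_0^4 −u''(x) v(x) dx = ∫_0^4 f(x) v(x) dx.
Integrate the LHS by parts once:
  ∫_0^4 −u'' v dx = −[u'(x) v(x)]_0^4 + ∫_0^4 u'(x) v'(x) dx.
Thus ∫_0^4 u'(x) v'(x) dx = ∫_0^4 f(x) v(x) dx + [u'(x) v(x)]_0^4.
Choose V so that boundary terms are either known or forced to vanish.
u has homogeneous Neumann: u'(0) = u'(4) = 0. So [u' v]_0^4 = 0·v(4) − 0·v(0) = 0 for any v; take V = H^1(0, 4).
Weak formulation: find u (satisfying any essential BC) such that ∫_0^4 u'(x) v'(x) dx = ∫_0^4 f v dx for all v ∈ V (homogeneous Neumann, so boundary terms vanish).
Substituting f(x) = 5*cos(π*x), the right-hand side is ∫_0^4 (5*cos(π*x)) v dx.
Compatibility check (pure Neumann): taking v ≡ 1 ∈ V gives 0 = ∫_0^4 f dx + (0) − (0), i.e. ∫_0^4 f dx must equal u'(0) − u'(4) = 0. Indeed ∫_0^4 (5*cos(π*x)) dx = 0, so the data are compatible. The solution is then unique only up to an additive constant (fix it e.g. by requiring ∫_0^4 u dx = 0).


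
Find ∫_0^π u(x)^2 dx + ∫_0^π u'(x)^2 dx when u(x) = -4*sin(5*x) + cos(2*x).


||u||_{H^1(0,π)}^2 = -400/21 + 421*π/2

u'(x) = -2*sin(2*x) - 20*cos(5*x).
Expand u² and (u')² and integrate term by term on (0, π), using: for integers n ≥ 1, ∫_0^π sin²(nx) dx = ∫_0^π cos²(nx) dx = π/2; for n ≠ n', ∫_0^π sin(nx)sin(n'x) dx = ∫_0^π cos(nx)cos(n'x) dx = 0; and by product-to-sum, ∫_0^π sin(nx)cos(n'x) dx = ½∫_0^π [sin((n+n')x) + sin((n−n')x)] dx, which is 0 when n+n' is even and 2n/(n²−n'²) when n+n' is odd (it need not vanish on (0, π)).
  u² squared terms: (-4)²·∫sin(5x)² dx = 16·π/2 = 8*π;  (1)²·∫cos(2x)² dx = 1·π/2 = π/2.
  u² cross terms: 2·(-4)·(1)·∫sin(5x)·cos(2x) dx = -8·(10/21) = -80/21.
  So ∫_0^π u² dx = 8*π + π/2 − 80/21 = -80/21 + 17*π/2.
  (u')² squared terms: (-20)²·∫cos(5x)² dx = 400·π/2 = 200*π;  (-2)²·∫sin(2x)² dx = 4·π/2 = 2*π.
  (u')² cross terms: 2·(-20)·(-2)·∫cos(5x)·sin(2x) dx = 80·(-4/21) = -320/21.
  So ∫_0^π (u')² dx = 200*π + 2*π − 320/21 = -320/21 + 202*π.
||u||_{H^1}^2 = (-80/21 + 17*π/2) + (-320/21 + 202*π) = -400/21 + 421*π/2.


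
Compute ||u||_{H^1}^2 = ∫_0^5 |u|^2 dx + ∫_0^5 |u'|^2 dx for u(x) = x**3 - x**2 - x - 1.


||u||_{H^1}^2 = 193285/21

The H^1 norm (squared) on an interval (0, L) is
  ||u||_{H^1}^2 = ∫_0^L u(x)^2 dx + ∫_0^L u'(x)^2 dx.
Compute u'(x) = 3*x**2 - 2*x - 1.
Then u(x)^2 = x**6 - 2*x**5 - x**4 + 3*x**2 + 2*x + 1 and u'(x)^2 = 9*x**4 - 12*x**3 - 2*x**2 + 4*x + 1.
Integrate each monomial from 0 to 5 using ∫_0^5 c·x^n dx = c·5^(n+1)/(n+1):
  ∫_0^5 u(x)^2 dx = ∫_0^5 (x^6 - 2*x^5 - x^4 + 3*x^2 + 2*x + 1) dx. Term by term:
    ∫_0^5 x^6 dx = 78125/7;  ∫_0^5 -2*x^5 dx = -15625/3;  ∫_0^5 -x^4 dx = -625;
    ∫_0^5 3*x^2 dx = 125;  ∫_0^5 2*x dx = 25;  ∫_0^5 1 dx = 5.
  Sum: 78125/7 − 15625/3 − 625 + 125 + 25 + 5 = 115130/21.
  ∫_0^5 u'(x)^2 dx = ∫_0^5 (9*x^4 - 12*x^3 - 2*x^2 + 4*x + 1) dx. Term by term:
    ∫_0^5 9*x^4 dx = 5625;  ∫_0^5 -12*x^3 dx = -1875;  ∫_0^5 -2*x^2 dx = -250/3;
    ∫_0^5 4*x dx = 50;  ∫_0^5 1 dx = 5.
  Sum: 5625 − 1875 − 250/3 + 50 + 5 = 11165/3.
Adding: ||u||_{H^1}^2 = 115130/21 + 11165/3 = 193285/21.


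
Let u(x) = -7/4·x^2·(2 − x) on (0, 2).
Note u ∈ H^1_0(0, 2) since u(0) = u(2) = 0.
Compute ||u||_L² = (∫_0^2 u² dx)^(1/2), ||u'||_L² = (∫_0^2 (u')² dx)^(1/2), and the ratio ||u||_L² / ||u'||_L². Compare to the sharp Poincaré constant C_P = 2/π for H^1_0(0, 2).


||u||_L² / ||u'||_L² = sqrt(14)/7 < C_P = 2/π.

u(x) = -7/4·x^2·(2 − x), so u'(x) = 7*x*(3*x - 4)/4.
u(x) = -7/4·x^2·(2 − x) vanishes at x = 0 and x = 2, so u ∈ H^1_0(0, 2). Differentiate via the product rule and integrate the resulting polynomials term by term.
  ∫_0^2 u² dx = ∫_0^2 (49*x^6/16 - 49*x^5/4 + 49*x^4/4) dx. Term by term:
    ∫_0^2 49*x^6/16 dx = 56;  ∫_0^2 -49*x^5/4 dx = -392/3;  ∫_0^2 49*x^4/4 dx = 392/5.
  Sum: 56 − 392/3 + 392/5 = 56/15.
  ∫_0^2 (u')² dx = ∫_0^2 (441*x^4/16 - 147*x^3/2 + 49*x^2) dx. Term by term:
    ∫_0^2 441*x^4/16 dx = 882/5;  ∫_0^2 -147*x^3/2 dx = -294;  ∫_0^2 49*x^2 dx = 392/3.
  Sum: 882/5 − 294 + 392/3 = 196/15.
∫_0^2 u² dx = 56/15, so ||u||_L² = 2*sqrt(210)/15.
∫_0^2 (u')² dx = 196/15, so ||u'||_L² = 14*sqrt(15)/15.
Ratio ||u||_L² / ||u'||_L² = sqrt(14)/7.
Sharp Poincaré constant on H^1_0(0, 2) is C_P = L/π = 2/π, achieved by sin(π/2·x).
A polynomial bump cannot attain the sharp Poincaré constant (only the first sine eigenfunction does), so the ratio is strictly less than C_P, consistent with ||u||_L² ≤ C_P ||u'||_L².


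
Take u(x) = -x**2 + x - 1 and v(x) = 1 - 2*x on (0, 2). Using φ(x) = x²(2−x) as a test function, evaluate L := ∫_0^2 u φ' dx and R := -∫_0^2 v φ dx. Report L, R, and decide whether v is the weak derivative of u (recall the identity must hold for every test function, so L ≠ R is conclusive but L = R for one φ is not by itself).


LHS = 28/15, RHS = 28/15. Yes, v = u' weakly.

u(x) = -x**2 + x - 1, classical derivative u'(x) = 1 - 2*x.
φ(x) = x²(2−x), so φ'(x) = x*(4 - 3*x).
Note φ(0) = φ(2) = 0, so the boundary term u·φ vanishes.
LHS = ∫_0^2 u(x) φ'(x) dx = ∫_0^2 (3*x^4 - 7*x^3 + 7*x^2 - 4*x) dx. Term by term:
  ∫_0^2 3*x^4 dx = 96/5;  ∫_0^2 -7*x^3 dx = -28;  ∫_0^2 7*x^2 dx = 56/3;
  ∫_0^2 -4*x dx = -8.
Sum: 96/5 − 28 + 56/3 − 8 = 28/15.
So LHS = 28/15.
∫_0^2 v(x) φ(x) dx = ∫_0^2 (2*x^4 - 5*x^3 + 2*x^2) dx. Term by term:
  ∫_0^2 2*x^4 dx = 64/5;  ∫_0^2 -5*x^3 dx = -20;  ∫_0^2 2*x^2 dx = 16/3.
Sum: 64/5 − 20 + 16/3 = -28/15.
So RHS = -∫_0^2 v(x) φ(x) dx = 28/15.
LHS = RHS, so the identity holds for this test φ.
Moreover u is smooth here and v(x) = u'(x) = 1 - 2*x pointwise, so the identity holds for every test function. Hence v is the weak derivative of u.


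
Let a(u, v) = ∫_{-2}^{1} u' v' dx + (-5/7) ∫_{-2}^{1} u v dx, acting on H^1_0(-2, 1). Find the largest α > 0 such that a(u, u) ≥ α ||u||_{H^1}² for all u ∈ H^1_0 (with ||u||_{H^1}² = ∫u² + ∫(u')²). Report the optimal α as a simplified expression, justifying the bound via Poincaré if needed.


α = (-45/7 + π^2)/(9 + π^2)

Coercivity of a(·,·) on H^1_0(-2, 1) means a(u, u) ≥ α ||u||_{H^1}² for every u ∈ H^1_0.
The interval has length L = 3, and Poincaré/coercivity depend only on L. Here a(u, u) = ∫(u')² + (-5/7)·∫u².
Here c = -5/7 < 0 with |c| < (π/L)² = π^2/9, so coercivity still holds. The condition a(u,u) ≥ α||u||_{H^1}² reads (1−α)∫(u')² ≥ (α−c)∫u². Any admissible α is ≤ 1 (rapidly oscillating u have ∫u²/∫(u')² → 0), and α = 1 would force 0 ≥ (1−c)∫u², impossible since c < 1; so 1−α > 0. By the sharp Poincaré inequality on H^1_0 of an interval of length L, ∫(u')² ≥ (π/L)²∫u² with equality for the first sine mode sin(π(x−x₀)/L) (x₀ the left endpoint), so the inequality holds for all u iff (1−α)(π/L)² ≥ α − c, i.e. α ≤ ((π/L)² + c)/((π/L)² + 1) = (1 + c(L/π)²)/(1 + (L/π)²). (Direct route, valid since c ≤ 0: Poincaré gives c∫u² ≥ c(L/π)²∫(u')², so a(u,u) ≥ (1 + c(L/π)²)∫(u')², while ||u||_{H^1}² ≤ (1 + (L/π)²)∫(u')²; dividing yields the same α.) With (π/L)² = π^2/9 and c = -5/7, the largest admissible constant is α = ((π/L)² + c)/((π/L)² + 1).
Simplifying, α = (-45/7 + π^2)/(9 + π^2).


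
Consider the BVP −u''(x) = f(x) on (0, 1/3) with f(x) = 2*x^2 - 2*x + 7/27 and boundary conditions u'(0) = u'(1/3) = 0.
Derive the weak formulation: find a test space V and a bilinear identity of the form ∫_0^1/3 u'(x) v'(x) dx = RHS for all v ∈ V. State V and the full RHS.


V = H^1(0, 1/3) (no boundary constraint on v; u is determined up to an additive constant); weak form: ∫_0^1/3 u'v' dx = ∫_0^1/3 (2*x^2 - 2*x + 7/27) v dx for all v ∈ V.

Multiply both sides by a test function v and integrate from 0 to 1/3:
  ∫_0^1/3 −u''(x) v(x) dx = ∫_0^1/3 f(x) v(x) dx.
Integrate the LHS by parts once:
  ∫_0^1/3 −u'' v dx = −[u'(x) v(x)]_0^1/3 + ∫_0^1/3 u'(x) v'(x) dx.
Thus ∫_0^1/3 u'(x) v'(x) dx = ∫_0^1/3 f(x) v(x) dx + [u'(x) v(x)]_0^1/3.
Choose V so that boundary terms are either known or forced to vanish.
u has homogeneous Neumann: u'(0) = u'(1/3) = 0. So [u' v]_0^1/3 = 0·v(1/3) − 0·v(0) = 0 for any v; take V = H^1(0, 1/3).
Weak formulation: find u (satisfying any essential BC) such that ∫_0^1/3 u'(x) v'(x) dx = ∫_0^1/3 f v dx for all v ∈ V (homogeneous Neumann, so boundary terms vanish).
Substituting f(x) = 2*x^2 - 2*x + 7/27, the right-hand side is ∫_0^1/3 (2*x^2 - 2*x + 7/27) v dx.
Compatibility check (pure Neumann): taking v ≡ 1 ∈ V gives 0 = ∫_0^1/3 f dx + (0) − (0), i.e. ∫_0^1/3 f dx must equal u'(0) − u'(1/3) = 0. Indeed ∫_0^1/3 (2*x^2 - 2*x + 7/27) dx = 0, so the data are compatible. The solution is then unique only up to an additive constant (fix it e.g. by requiring ∫_0^1/3 u dx = 0).


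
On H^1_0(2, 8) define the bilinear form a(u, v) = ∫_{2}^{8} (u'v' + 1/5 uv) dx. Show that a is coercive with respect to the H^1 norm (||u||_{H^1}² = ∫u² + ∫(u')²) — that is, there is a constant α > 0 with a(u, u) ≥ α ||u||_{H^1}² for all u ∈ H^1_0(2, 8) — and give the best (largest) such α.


α = (36/5 + π^2)/(π^2 + 36)

Coercivity of a(·,·) on H^1_0(2, 8) means a(u, u) ≥ α ||u||_{H^1}² for every u ∈ H^1_0.
The interval has length L = 6, and Poincaré/coercivity depend only on L. Here a(u, u) = ∫(u')² + (1/5)·∫u².
Here 0 < c = 1/5 < 1. The condition a(u,u) ≥ α||u||_{H^1}² reads (1−α)∫(u')² ≥ (α−c)∫u². Any admissible α is ≤ 1 (rapidly oscillating u have ∫u²/∫(u')² → 0), and α = 1 would force 0 ≥ (1−c)∫u², impossible since c < 1; so 1−α > 0. By the sharp Poincaré inequality on H^1_0 of an interval of length L, ∫(u')² ≥ (π/L)²∫u² with equality for the first sine mode sin(π(x−x₀)/L) (x₀ the left endpoint), so the inequality holds for all u iff (1−α)(π/L)² ≥ α − c, i.e. α ≤ ((π/L)² + c)/((π/L)² + 1) = (1 + c(L/π)²)/(1 + (L/π)²). With (π/L)² = π^2/36 and c = 1/5, the largest admissible constant is α = ((π/L)² + c)/((π/L)² + 1).
Simplifying, α = (36/5 + π^2)/(π^2 + 36).


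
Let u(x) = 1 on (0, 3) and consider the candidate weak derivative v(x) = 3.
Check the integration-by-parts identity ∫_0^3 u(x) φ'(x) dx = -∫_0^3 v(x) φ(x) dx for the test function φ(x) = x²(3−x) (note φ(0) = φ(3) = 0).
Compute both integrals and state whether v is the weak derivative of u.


LHS = 0, RHS = -81/4. No, v is not the weak derivative of u.

u(x) = 1, classical derivative u'(x) = 0.
φ(x) = x²(3−x), so φ'(x) = 3*x*(2 - x).
Note φ(0) = φ(3) = 0, so the boundary term u·φ vanishes.
LHS = ∫_0^3 u(x) φ'(x) dx = ∫_0^3 (-3*x^2 + 6*x) dx. Term by term:
  ∫_0^3 -3*x^2 dx = -27;  ∫_0^3 6*x dx = 27.
Sum: -27 + 27 = 0.
So LHS = 0.
∫_0^3 v(x) φ(x) dx = ∫_0^3 (-3*x^3 + 9*x^2) dx. Term by term:
  ∫_0^3 -3*x^3 dx = -243/4;  ∫_0^3 9*x^2 dx = 81.
Sum: -243/4 + 81 = 81/4.
So RHS = -∫_0^3 v(x) φ(x) dx = -81/4.
LHS − RHS = 81/4 ≠ 0, so the identity fails.
(For a valid weak derivative the identity must hold for EVERY test function, in particular this one. The failure shows v is NOT the weak derivative of u.)
Correct weak derivative would be u'(x) = 0.


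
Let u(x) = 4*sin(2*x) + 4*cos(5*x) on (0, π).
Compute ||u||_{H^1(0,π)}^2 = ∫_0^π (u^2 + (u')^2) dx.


||u||_{H^1(0,π)}^2 = -3328/21 + 248*π

u'(x) = -20*sin(5*x) + 8*cos(2*x).
Expand u² and (u')² and integrate term by term on (0, π), using: for integers n ≥ 1, ∫_0^π sin²(nx) dx = ∫_0^π cos²(nx) dx = π/2; for n ≠ n', ∫_0^π sin(nx)sin(n'x) dx = ∫_0^π cos(nx)cos(n'x) dx = 0; and by product-to-sum, ∫_0^π sin(nx)cos(n'x) dx = ½∫_0^π [sin((n+n')x) + sin((n−n')x)] dx, which is 0 when n+n' is even and 2n/(n²−n'²) when n+n' is odd (it need not vanish on (0, π)).
  u² squared terms: (4)²·∫cos(5x)² dx = 16·π/2 = 8*π;  (4)²·∫sin(2x)² dx = 16·π/2 = 8*π.
  u² cross terms: 2·(4)·(4)·∫cos(5x)·sin(2x) dx = 32·(-4/21) = -128/21.
  So ∫_0^π u² dx = 8*π + 8*π − 128/21 = -128/21 + 16*π.
  (u')² squared terms: (-20)²·∫sin(5x)² dx = 400·π/2 = 200*π;  (8)²·∫cos(2x)² dx = 64·π/2 = 32*π.
  (u')² cross terms: 2·(-20)·(8)·∫sin(5x)·cos(2x) dx = -320·(10/21) = -3200/21.
  So ∫_0^π (u')² dx = 200*π + 32*π − 3200/21 = -3200/21 + 232*π.
||u||_{H^1}^2 = (-128/21 + 16*π) + (-3200/21 + 232*π) = -3328/21 + 248*π.


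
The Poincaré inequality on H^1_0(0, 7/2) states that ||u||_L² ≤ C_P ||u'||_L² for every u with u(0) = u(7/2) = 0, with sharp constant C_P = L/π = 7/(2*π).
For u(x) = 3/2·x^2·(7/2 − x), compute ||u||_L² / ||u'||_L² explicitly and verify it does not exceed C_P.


||u||_L² / ||u'||_L² = sqrt(14)/4 < C_P = 7/(2*π).

u(x) = 3/2·x^2·(7/2 − x), so u'(x) = 3*x*(7 - 3*x)/2.
u(x) = 3/2·x^2·(7/2 − x) vanishes at x = 0 and x = 7/2, so u ∈ H^1_0(0, 7/2). Differentiate via the product rule and integrate the resulting polynomials term by term.
  ∫_0^7/2 u² dx = ∫_0^7/2 (9*x^6/4 - 63*x^5/4 + 441*x^4/16) dx. Term by term:
    ∫_0^7/2 9*x^6/4 dx = 1058841/512;  ∫_0^7/2 -63*x^5/4 dx = -2470629/512;  ∫_0^7/2 441*x^4/16 dx = 7411887/2560.
  Sum: 1058841/512 − 2470629/512 + 7411887/2560 = 352947/2560.
  ∫_0^7/2 (u')² dx = ∫_0^7/2 (81*x^4/4 - 189*x^3/2 + 441*x^2/4) dx. Term by term:
    ∫_0^7/2 81*x^4/4 dx = 1361367/640;  ∫_0^7/2 -189*x^3/2 dx = -453789/128;  ∫_0^7/2 441*x^2/4 dx = 50421/32.
  Sum: 1361367/640 − 453789/128 + 50421/32 = 50421/320.
∫_0^7/2 u² dx = 352947/2560, so ||u||_L² = 343*sqrt(30)/160.
∫_0^7/2 (u')² dx = 50421/320, so ||u'||_L² = 49*sqrt(105)/40.
Ratio ||u||_L² / ||u'||_L² = sqrt(14)/4.
Sharp Poincaré constant on H^1_0(0, 7/2) is C_P = L/π = 7/(2*π), achieved by sin(2*π/7·x).
A polynomial bump cannot attain the sharp Poincaré constant (only the first sine eigenfunction does), so the ratio is strictly less than C_P, consistent with ||u||_L² ≤ C_P ||u'||_L².


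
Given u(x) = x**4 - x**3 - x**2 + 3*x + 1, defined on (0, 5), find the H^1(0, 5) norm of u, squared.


||u||_{H^1}^2 = 61213325/252

The H^1 norm (squared) on an interval (0, L) is
  ||u||_{H^1}^2 = ∫_0^L u(x)^2 dx + ∫_0^L u'(x)^2 dx.
Compute u'(x) = 4*x**3 - 3*x**2 - 2*x + 3.
Then u(x)^2 = x**8 - 2*x**7 - x**6 + 8*x**5 - 3*x**4 - 8*x**3 + 7*x**2 + 6*x + 1 and u'(x)^2 = 16*x**6 - 24*x**5 - 7*x**4 + 36*x**3 - 14*x**2 - 12*x + 9.
Integrate each monomial from 0 to 5 using ∫_0^5 c·x^n dx = c·5^(n+1)/(n+1):
  ∫_0^5 u(x)^2 dx = ∫_0^5 (x^8 - 2*x^7 - x^6 + 8*x^5 - 3*x^4 - 8*x^3 + 7*x^2 + 6*x + 1) dx. Term by term:
    ∫_0^5 x^8 dx = 1953125/9;  ∫_0^5 -2*x^7 dx = -390625/4;  ∫_0^5 -x^6 dx = -78125/7;
    ∫_0^5 8*x^5 dx = 62500/3;  ∫_0^5 -3*x^4 dx = -1875;  ∫_0^5 -8*x^3 dx = -1250;
    ∫_0^5 7*x^2 dx = 875/3;  ∫_0^5 6*x dx = 75;  ∫_0^5 1 dx = 5.
  Sum: 1953125/9 − 390625/4 − 78125/7 + 62500/3 − 1875 − 1250 + 875/3 + 75 + 5 = 31821785/252.
  ∫_0^5 u'(x)^2 dx = ∫_0^5 (16*x^6 - 24*x^5 - 7*x^4 + 36*x^3 - 14*x^2 - 12*x + 9) dx. Term by term:
    ∫_0^5 16*x^6 dx = 1250000/7;  ∫_0^5 -24*x^5 dx = -62500;  ∫_0^5 -7*x^4 dx = -4375;
    ∫_0^5 36*x^3 dx = 5625;  ∫_0^5 -14*x^2 dx = -1750/3;  ∫_0^5 -12*x dx = -150;
    ∫_0^5 9 dx = 45.
  Sum: 1250000/7 − 62500 − 4375 + 5625 − 1750/3 − 150 + 45 = 2449295/21.
Adding: ||u||_{H^1}^2 = 31821785/252 + 2449295/21 = 61213325/252.


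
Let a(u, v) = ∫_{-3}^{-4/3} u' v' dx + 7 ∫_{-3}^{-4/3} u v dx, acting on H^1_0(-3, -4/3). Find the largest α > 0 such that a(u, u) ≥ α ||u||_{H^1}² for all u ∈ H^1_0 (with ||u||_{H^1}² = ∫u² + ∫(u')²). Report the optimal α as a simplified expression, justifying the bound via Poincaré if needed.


α = 1

Coercivity of a(·,·) on H^1_0(-3, -4/3) means a(u, u) ≥ α ||u||_{H^1}² for every u ∈ H^1_0.
The interval has length L = 5/3, and Poincaré/coercivity depend only on L. Here a(u, u) = ∫(u')² + (7)·∫u².
Here c = 7 ≥ 1, so a(u,u) = ∫(u')² + c∫u² ≥ ∫(u')² + ∫u² = ||u||_{H^1}², i.e. α = 1 works. No larger α is possible: a(u,u) ≥ α||u||_{H^1}² means (1−α)∫(u')² ≥ (α−c)∫u², and for the modes u_n = sin(nπ(x−x₀)/L) (x₀ the left endpoint) one has ∫u_n²/∫(u_n')² = (L/(nπ))² → 0, so a(u_n,u_n)/||u_n||_{H^1}² → 1. Hence the optimal constant is α = 1.
Therefore α = 1.


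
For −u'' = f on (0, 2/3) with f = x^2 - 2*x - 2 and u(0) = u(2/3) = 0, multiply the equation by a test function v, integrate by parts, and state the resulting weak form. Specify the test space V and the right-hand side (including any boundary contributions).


V = H^1_0(0, 2/3) (so v(0) = v(2/3) = 0); weak form: ∫_0^2/3 u'v' dx = ∫_0^2/3 (x^2 - 2*x - 2) v dx for all v ∈ V.

Multiply both sides by a test function v and integrate from 0 to 2/3:
  ∫_0^2/3 −u''(x) v(x) dx = ∫_0^2/3 f(x) v(x) dx.
Integrate the LHS by parts once:
  ∫_0^2/3 −u'' v dx = −[u'(x) v(x)]_0^2/3 + ∫_0^2/3 u'(x) v'(x) dx.
Thus ∫_0^2/3 u'(x) v'(x) dx = ∫_0^2/3 f(x) v(x) dx + [u'(x) v(x)]_0^2/3.
Choose V so that boundary terms are either known or forced to vanish.
u is Dirichlet: u(0) = u(2/3) = 0. Let V = H^1_0(0, 2/3); then v(0) = v(2/3) = 0, and [u' v]_0^2/3 = 0.
Weak formulation: find u (satisfying any essential BC) such that ∫_0^2/3 u'(x) v'(x) dx = ∫_0^2/3 f v dx for all v ∈ V.
Substituting f(x) = x^2 - 2*x - 2, the right-hand side is ∫_0^2/3 (x^2 - 2*x - 2) v dx.


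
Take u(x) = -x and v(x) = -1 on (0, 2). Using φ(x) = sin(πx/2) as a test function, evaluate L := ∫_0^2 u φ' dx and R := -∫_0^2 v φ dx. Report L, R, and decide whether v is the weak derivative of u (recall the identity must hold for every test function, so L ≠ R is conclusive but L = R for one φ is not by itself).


LHS = 4/π, RHS = 4/π. Yes, v = u' weakly.

u(x) = -x, classical derivative u'(x) = -1.
φ(x) = sin(πx/2), so φ'(x) = π*cos(π*x/2)/2.
Note φ(0) = φ(2) = 0, so the boundary term u·φ vanishes.
LHS = ∫_0^2 u(x) φ'(x) dx = ∫_0^2 (-π*x*cos(π*x/2)/2) dx. Term by term:
  ∫_0^2 -π*x*cos(π*x/2)/2 dx = 4/π.
So LHS = 4/π.
∫_0^2 v(x) φ(x) dx = ∫_0^2 (-sin(π*x/2)) dx. Term by term:
  ∫_0^2 -sin(π*x/2) dx = -4/π.
So RHS = -∫_0^2 v(x) φ(x) dx = 4/π.
LHS = RHS, so the identity holds for this test φ.
Moreover u is smooth here and v(x) = u'(x) = -1 pointwise, so the identity holds for every test function. Hence v is the weak derivative of u.


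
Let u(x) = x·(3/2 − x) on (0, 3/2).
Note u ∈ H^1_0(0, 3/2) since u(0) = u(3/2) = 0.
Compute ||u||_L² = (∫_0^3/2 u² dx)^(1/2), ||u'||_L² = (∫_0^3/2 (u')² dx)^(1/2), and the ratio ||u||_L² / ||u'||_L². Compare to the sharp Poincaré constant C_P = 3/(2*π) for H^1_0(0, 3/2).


||u||_L² / ||u'||_L² = 3*sqrt(10)/20 < C_P = 3/(2*π).

u(x) = x·(3/2 − x), so u'(x) = 3/2 - 2*x.
u(x) = x·(3/2 − x) vanishes at x = 0 and x = 3/2, so u ∈ H^1_0(0, 3/2). Differentiate via the product rule and integrate the resulting polynomials term by term.
  ∫_0^3/2 u² dx = ∫_0^3/2 (x^4 - 3*x^3 + 9*x^2/4) dx. Term by term:
    ∫_0^3/2 x^4 dx = 243/160;  ∫_0^3/2 -3*x^3 dx = -243/64;  ∫_0^3/2 9*x^2/4 dx = 81/32.
  Sum: 243/160 − 243/64 + 81/32 = 81/320.
  ∫_0^3/2 (u')² dx = ∫_0^3/2 (4*x^2 - 6*x + 9/4) dx. Term by term:
    ∫_0^3/2 4*x^2 dx = 9/2;  ∫_0^3/2 -6*x dx = -27/4;  ∫_0^3/2 9/4 dx = 27/8.
  Sum: 9/2 − 27/4 + 27/8 = 9/8.
∫_0^3/2 u² dx = 81/320, so ||u||_L² = 9*sqrt(5)/40.
∫_0^3/2 (u')² dx = 9/8, so ||u'||_L² = 3*sqrt(2)/4.
Ratio ||u||_L² / ||u'||_L² = 3*sqrt(10)/20.
Sharp Poincaré constant on H^1_0(0, 3/2) is C_P = L/π = 3/(2*π), achieved by sin(2*π/3·x).
A polynomial bump cannot attain the sharp Poincaré constant (only the first sine eigenfunction does), so the ratio is strictly less than C_P, consistent with ||u||_L² ≤ C_P ||u'||_L².


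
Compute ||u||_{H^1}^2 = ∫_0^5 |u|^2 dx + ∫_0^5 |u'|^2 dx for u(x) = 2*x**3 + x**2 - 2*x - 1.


||u||_{H^1}^2 = 1573100/21

The H^1 norm (squared) on an interval (0, L) is
  ||u||_{H^1}^2 = ∫_0^L u(x)^2 dx + ∫_0^L u'(x)^2 dx.
Compute u'(x) = 6*x**2 + 2*x - 2.
Then u(x)^2 = 4*x**6 + 4*x**5 - 7*x**4 - 8*x**3 + 2*x**2 + 4*x + 1 and u'(x)^2 = 36*x**4 + 24*x**3 - 20*x**2 - 8*x + 4.
Integrate each monomial from 0 to 5 using ∫_0^5 c·x^n dx = c·5^(n+1)/(n+1):
  ∫_0^5 u(x)^2 dx = ∫_0^5 (4*x^6 + 4*x^5 - 7*x^4 - 8*x^3 + 2*x^2 + 4*x + 1) dx. Term by term:
    ∫_0^5 4*x^6 dx = 312500/7;  ∫_0^5 4*x^5 dx = 31250/3;  ∫_0^5 -7*x^4 dx = -4375;
    ∫_0^5 -8*x^3 dx = -1250;  ∫_0^5 2*x^2 dx = 250/3;  ∫_0^5 4*x dx = 50;
    ∫_0^5 1 dx = 5.
  Sum: 312500/7 + 31250/3 − 4375 − 1250 + 250/3 + 50 + 5 = 347010/7.
  ∫_0^5 u'(x)^2 dx = ∫_0^5 (36*x^4 + 24*x^3 - 20*x^2 - 8*x + 4) dx. Term by term:
    ∫_0^5 36*x^4 dx = 22500;  ∫_0^5 24*x^3 dx = 3750;  ∫_0^5 -20*x^2 dx = -2500/3;
    ∫_0^5 -8*x dx = -100;  ∫_0^5 4 dx = 20.
  Sum: 22500 + 3750 − 2500/3 − 100 + 20 = 76010/3.
Adding: ||u||_{H^1}^2 = 347010/7 + 76010/3 = 1573100/21.


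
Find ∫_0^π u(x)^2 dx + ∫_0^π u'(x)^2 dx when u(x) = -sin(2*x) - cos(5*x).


||u||_{H^1(0,π)}^2 = -208/21 + 31*π/2

u'(x) = 5*sin(5*x) - 2*cos(2*x).
Expand u² and (u')² and integrate term by term on (0, π), using: for integers n ≥ 1, ∫_0^π sin²(nx) dx = ∫_0^π cos²(nx) dx = π/2; for n ≠ n', ∫_0^π sin(nx)sin(n'x) dx = ∫_0^π cos(nx)cos(n'x) dx = 0; and by product-to-sum, ∫_0^π sin(nx)cos(n'x) dx = ½∫_0^π [sin((n+n')x) + sin((n−n')x)] dx, which is 0 when n+n' is even and 2n/(n²−n'²) when n+n' is odd (it need not vanish on (0, π)).
  u² squared terms: (-1)²·∫cos(5x)² dx = 1·π/2 = π/2;  (-1)²·∫sin(2x)² dx = 1·π/2 = π/2.
  u² cross terms: 2·(-1)·(-1)·∫cos(5x)·sin(2x) dx = 2·(-4/21) = -8/21.
  So ∫_0^π u² dx = π/2 + π/2 − 8/21 = -8/21 + π.
  (u')² squared terms: (-2)²·∫cos(2x)² dx = 4·π/2 = 2*π;  (5)²·∫sin(5x)² dx = 25·π/2 = 25*π/2.
  (u')² cross terms: 2·(-2)·(5)·∫cos(2x)·sin(5x) dx = -20·(10/21) = -200/21.
  So ∫_0^π (u')² dx = 2*π + 25*π/2 − 200/21 = -200/21 + 29*π/2.
||u||_{H^1}^2 = (-8/21 + π) + (-200/21 + 29*π/2) = -208/21 + 31*π/2.


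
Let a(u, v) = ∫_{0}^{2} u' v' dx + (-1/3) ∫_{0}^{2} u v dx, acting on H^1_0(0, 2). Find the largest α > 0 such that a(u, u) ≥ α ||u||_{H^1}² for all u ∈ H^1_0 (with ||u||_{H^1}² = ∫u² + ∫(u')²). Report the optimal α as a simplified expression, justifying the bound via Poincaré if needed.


α = (-4/3 + π^2)/(4 + π^2)

Coercivity of a(·,·) on H^1_0(0, 2) means a(u, u) ≥ α ||u||_{H^1}² for every u ∈ H^1_0.
The interval has length L = 2, and Poincaré/coercivity depend only on L. Here a(u, u) = ∫(u')² + (-1/3)·∫u².
Here c = -1/3 < 0 with |c| < (π/L)² = π^2/4, so coercivity still holds. The condition a(u,u) ≥ α||u||_{H^1}² reads (1−α)∫(u')² ≥ (α−c)∫u². Any admissible α is ≤ 1 (rapidly oscillating u have ∫u²/∫(u')² → 0), and α = 1 would force 0 ≥ (1−c)∫u², impossible since c < 1; so 1−α > 0. By the sharp Poincaré inequality on H^1_0 of an interval of length L, ∫(u')² ≥ (π/L)²∫u² with equality for the first sine mode sin(π(x−x₀)/L) (x₀ the left endpoint), so the inequality holds for all u iff (1−α)(π/L)² ≥ α − c, i.e. α ≤ ((π/L)² + c)/((π/L)² + 1) = (1 + c(L/π)²)/(1 + (L/π)²). (Direct route, valid since c ≤ 0: Poincaré gives c∫u² ≥ c(L/π)²∫(u')², so a(u,u) ≥ (1 + c(L/π)²)∫(u')², while ||u||_{H^1}² ≤ (1 + (L/π)²)∫(u')²; dividing yields the same α.) With (π/L)² = π^2/4 and c = -1/3, the largest admissible constant is α = ((π/L)² + c)/((π/L)² + 1).
Simplifying, α = (-4/3 + π^2)/(4 + π^2).
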